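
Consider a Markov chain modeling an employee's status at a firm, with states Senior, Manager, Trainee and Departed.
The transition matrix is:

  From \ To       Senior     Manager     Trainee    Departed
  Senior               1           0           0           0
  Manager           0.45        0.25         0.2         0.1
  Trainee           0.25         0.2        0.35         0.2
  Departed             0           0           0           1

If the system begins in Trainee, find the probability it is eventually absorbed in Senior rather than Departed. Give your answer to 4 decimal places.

Let h(s) be the probability of absorption at Senior starting from transient state s. Then h(Senior) = 1 and h(Departed) = 0. By first-step analysis:
h(Manager) = 0.45·1 + 0.25·h(Manager) + 0.2·h(Trainee) + 0.1·0
h(Trainee) = 0.25·1 + 0.2·h(Manager) + 0.35·h(Trainee) + 0.2·0
Solving: h(Manager) = 0.7654, h(Trainee) = 0.6201.
Starting from Trainee, the probability is 0.6201.

0.6201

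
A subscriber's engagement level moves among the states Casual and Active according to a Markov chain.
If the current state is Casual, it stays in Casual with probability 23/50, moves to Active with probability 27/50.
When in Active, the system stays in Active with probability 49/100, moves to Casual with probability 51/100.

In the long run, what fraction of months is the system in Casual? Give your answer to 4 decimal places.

Let the stationary distribution be π with π = πP and π_1 + π_2 = 1.
π_1 = 0.46·π_1 + 0.51·π_2
Solving with the normalization constraint gives π = (0.4857, 0.5143).
So the stationary probability of Casual is 0.4857.

0.4857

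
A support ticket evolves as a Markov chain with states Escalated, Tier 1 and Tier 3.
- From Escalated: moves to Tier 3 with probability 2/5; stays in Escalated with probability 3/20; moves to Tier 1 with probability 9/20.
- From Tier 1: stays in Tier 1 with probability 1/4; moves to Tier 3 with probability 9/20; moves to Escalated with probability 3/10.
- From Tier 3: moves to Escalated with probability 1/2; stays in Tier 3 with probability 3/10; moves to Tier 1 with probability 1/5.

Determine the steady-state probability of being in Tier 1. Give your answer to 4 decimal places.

Let the stationary distribution be π with π = πP and π_1 + π_2 + π_3 = 1.
π_1 = 0.15·π_1 + 0.3·π_2 + 0.5·π_3
π_2 = 0.45·π_1 + 0.25·π_2 + 0.2·π_3
Solving with the normalization constraint gives π = (0.3265, 0.2964, 0.3771).
So the stationary probability of Tier 1 is 0.2964.

0.2964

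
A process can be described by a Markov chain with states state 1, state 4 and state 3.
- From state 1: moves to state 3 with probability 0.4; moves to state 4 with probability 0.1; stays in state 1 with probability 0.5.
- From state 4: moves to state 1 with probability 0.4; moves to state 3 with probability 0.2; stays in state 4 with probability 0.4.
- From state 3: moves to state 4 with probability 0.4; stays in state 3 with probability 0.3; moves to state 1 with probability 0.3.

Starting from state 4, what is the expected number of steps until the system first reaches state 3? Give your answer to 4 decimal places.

3.4615

Let t(s) be the expected number of steps to first reach state 3 from state s, with t(state 3) = 0. Conditioning on the first step:
t(state 1) = 1 + 0.5·t(state 1) + 0.1·t(state 4)
t(state 4) = 1 + 0.4·t(state 1) + 0.4·t(state 4)
Solving: t(state 1) = 2.6923, t(state 4) = 3.4615.
Expected steps from state 4 to state 3: 3.4615.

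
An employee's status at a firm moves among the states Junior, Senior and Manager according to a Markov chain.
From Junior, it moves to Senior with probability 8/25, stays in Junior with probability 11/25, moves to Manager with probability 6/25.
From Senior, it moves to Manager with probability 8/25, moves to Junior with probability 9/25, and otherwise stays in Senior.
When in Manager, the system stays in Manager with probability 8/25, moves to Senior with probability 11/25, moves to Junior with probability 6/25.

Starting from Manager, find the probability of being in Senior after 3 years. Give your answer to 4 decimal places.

0.3561

Propagate the distribution vector 3 years from Manager.
After 0 years: (0.0000, 0.0000, 1.0000)
After 1 year: (0.2400, 0.4400, 0.3200)
After 2 years: (0.3408, 0.3584, 0.3008)
After 3 years: (0.3512, 0.3561, 0.2927)
P(in Senior after 3 years) = 0.3561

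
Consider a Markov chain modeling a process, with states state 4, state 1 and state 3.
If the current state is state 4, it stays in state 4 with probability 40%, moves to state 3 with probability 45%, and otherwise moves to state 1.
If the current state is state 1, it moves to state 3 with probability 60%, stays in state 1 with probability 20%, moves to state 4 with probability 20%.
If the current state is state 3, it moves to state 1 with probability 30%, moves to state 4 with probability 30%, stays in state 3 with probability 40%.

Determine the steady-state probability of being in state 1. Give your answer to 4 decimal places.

0.2308

Let the stationary distribution be π with π = πP and π_1 + π_2 + π_3 = 1.
π_1 = 0.4·π_1 + 0.2·π_2 + 0.3·π_3
π_2 = 0.15·π_1 + 0.2·π_2 + 0.3·π_3
Solving with the normalization constraint gives π = (0.3077, 0.2308, 0.4615).
So the stationary probability of state 1 is 0.2308.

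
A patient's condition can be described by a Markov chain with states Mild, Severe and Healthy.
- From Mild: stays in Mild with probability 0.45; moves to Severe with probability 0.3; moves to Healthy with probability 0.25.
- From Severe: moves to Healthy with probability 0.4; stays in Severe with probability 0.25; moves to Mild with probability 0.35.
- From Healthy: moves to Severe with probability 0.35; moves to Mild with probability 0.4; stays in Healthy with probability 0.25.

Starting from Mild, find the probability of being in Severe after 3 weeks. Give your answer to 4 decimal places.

Propagate the distribution vector 3 weeks from Mild.
After 0 weeks: (1.0000, 0.0000, 0.0000)
After 1 week: (0.4500, 0.3000, 0.2500)
After 2 weeks: (0.4075, 0.2975, 0.2950)
After 3 weeks: (0.4055, 0.2999, 0.2946)
P(in Severe after 3 weeks) = 0.2999

0.2999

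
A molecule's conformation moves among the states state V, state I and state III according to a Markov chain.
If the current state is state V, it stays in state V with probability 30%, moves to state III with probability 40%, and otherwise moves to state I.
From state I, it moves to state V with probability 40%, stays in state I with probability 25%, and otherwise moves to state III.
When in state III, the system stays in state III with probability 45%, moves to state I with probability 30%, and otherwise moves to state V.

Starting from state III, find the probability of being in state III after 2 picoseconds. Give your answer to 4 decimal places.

Sum over the intermediate state after 1 picosecond:
P = P(state III→state V)·P(state V→state III) + P(state III→state I)·P(state I→state III) + P(state III→state III)·P(state III→state III)
  = 0.25×0.4 + 0.3×0.35 + 0.45×0.45
  = 0.1000 + 0.1050 + 0.2025 = 0.4075

0.4075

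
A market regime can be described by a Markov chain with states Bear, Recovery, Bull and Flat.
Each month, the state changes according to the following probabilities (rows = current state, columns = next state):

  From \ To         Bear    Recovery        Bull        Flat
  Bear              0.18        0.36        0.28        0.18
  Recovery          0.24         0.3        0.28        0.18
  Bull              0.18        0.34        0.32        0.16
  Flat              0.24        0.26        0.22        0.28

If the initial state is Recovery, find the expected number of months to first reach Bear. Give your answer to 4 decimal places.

Let t(s) be the expected number of months to first reach Bear from state s, with t(Bear) = 0. Conditioning on the first month:
t(Recovery) = 1 + 0.3·t(Recovery) + 0.28·t(Bull) + 0.18·t(Flat)
t(Bull) = 1 + 0.34·t(Recovery) + 0.32·t(Bull) + 0.16·t(Flat)
t(Flat) = 1 + 0.26·t(Recovery) + 0.22·t(Bull) + 0.28·t(Flat)
Solving: t(Recovery) = 4.4798, t(Bull) = 4.7601, t(Flat) = 4.4611.
Expected months from Recovery to Bear: 4.4798.

4.4798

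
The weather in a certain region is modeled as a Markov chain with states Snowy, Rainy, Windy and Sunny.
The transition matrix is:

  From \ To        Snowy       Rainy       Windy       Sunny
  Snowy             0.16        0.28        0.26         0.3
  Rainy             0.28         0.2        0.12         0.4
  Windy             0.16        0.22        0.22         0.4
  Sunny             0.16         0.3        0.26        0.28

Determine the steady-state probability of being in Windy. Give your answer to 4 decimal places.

Let the stationary distribution be π with π = πP and π_1 + π_2 + π_3 + π_4 = 1.
π_1 = 0.16·π_1 + 0.28·π_2 + 0.16·π_3 + 0.16·π_4
π_2 = 0.28·π_1 + 0.2·π_2 + 0.22·π_3 + 0.3·π_4
π_3 = 0.26·π_1 + 0.12·π_2 + 0.22·π_3 + 0.26·π_4
Solving with the normalization constraint gives π = (0.1904, 0.2536, 0.2159, 0.3401).
So the stationary probability of Windy is 0.2159.

0.2159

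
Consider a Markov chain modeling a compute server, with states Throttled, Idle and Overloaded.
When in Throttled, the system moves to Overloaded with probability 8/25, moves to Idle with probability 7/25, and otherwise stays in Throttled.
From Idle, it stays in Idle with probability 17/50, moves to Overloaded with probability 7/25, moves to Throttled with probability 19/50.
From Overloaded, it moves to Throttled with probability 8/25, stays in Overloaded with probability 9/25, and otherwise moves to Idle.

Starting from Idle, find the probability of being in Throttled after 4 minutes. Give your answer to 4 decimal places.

Propagate the distribution vector 4 minutes from Idle.
After 0 minutes: (0.0000, 1.0000, 0.0000)
After 1 minute: (0.3800, 0.3400, 0.2800)
After 2 minutes: (0.3708, 0.3116, 0.3176)
After 3 minutes: (0.3684, 0.3114, 0.3202)
After 4 minutes: (0.3682, 0.3115, 0.3204)
P(in Throttled after 4 minutes) = 0.3682

0.3682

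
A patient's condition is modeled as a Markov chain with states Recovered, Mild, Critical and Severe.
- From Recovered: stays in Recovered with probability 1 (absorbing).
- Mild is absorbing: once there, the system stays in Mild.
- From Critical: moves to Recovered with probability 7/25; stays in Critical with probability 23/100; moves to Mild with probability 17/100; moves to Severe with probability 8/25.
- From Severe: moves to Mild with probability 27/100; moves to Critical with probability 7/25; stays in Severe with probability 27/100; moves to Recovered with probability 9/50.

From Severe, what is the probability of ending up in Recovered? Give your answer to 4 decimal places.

Let h(s) be the probability of absorption at Recovered starting from transient state s. Then h(Recovered) = 1 and h(Mild) = 0. By first-step analysis:
h(Critical) = 0.28·1 + 0.17·0 + 0.23·h(Critical) + 0.32·h(Severe)
h(Severe) = 0.18·1 + 0.27·0 + 0.28·h(Critical) + 0.27·h(Severe)
Solving: h(Critical) = 0.5545, h(Severe) = 0.4593.
Starting from Severe, the probability is 0.4593.

0.4593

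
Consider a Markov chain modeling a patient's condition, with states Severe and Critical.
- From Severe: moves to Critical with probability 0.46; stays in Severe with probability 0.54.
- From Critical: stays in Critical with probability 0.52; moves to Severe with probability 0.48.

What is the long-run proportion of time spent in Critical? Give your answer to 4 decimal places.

Let the stationary distribution be π with π = πP and π_1 + π_2 = 1.
π_1 = 0.54·π_1 + 0.48·π_2
Solving with the normalization constraint gives π = (0.5106, 0.4894).
So the stationary probability of Critical is 0.4894.

0.4894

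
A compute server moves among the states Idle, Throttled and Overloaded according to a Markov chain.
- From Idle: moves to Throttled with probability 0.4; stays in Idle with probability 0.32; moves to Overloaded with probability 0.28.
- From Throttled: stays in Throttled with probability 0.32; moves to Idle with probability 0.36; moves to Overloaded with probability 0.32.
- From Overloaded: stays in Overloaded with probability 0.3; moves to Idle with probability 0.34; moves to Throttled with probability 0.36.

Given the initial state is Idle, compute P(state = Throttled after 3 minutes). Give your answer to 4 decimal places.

0.3594

Propagate the distribution vector 3 minutes from Idle.
After 0 minutes: (1.0000, 0.0000, 0.0000)
After 1 minute: (0.3200, 0.4000, 0.2800)
After 2 minutes: (0.3416, 0.3568, 0.3016)
After 3 minutes: (0.3403, 0.3594, 0.3003)
P(in Throttled after 3 minutes) = 0.3594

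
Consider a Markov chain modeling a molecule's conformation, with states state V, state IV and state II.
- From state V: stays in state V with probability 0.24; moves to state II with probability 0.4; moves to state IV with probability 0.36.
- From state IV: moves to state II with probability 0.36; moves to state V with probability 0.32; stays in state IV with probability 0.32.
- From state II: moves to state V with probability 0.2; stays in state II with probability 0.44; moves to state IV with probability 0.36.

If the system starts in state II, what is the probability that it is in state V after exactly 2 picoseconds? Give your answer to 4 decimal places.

Sum over the intermediate state after 1 picosecond:
P = P(state II→state V)·P(state V→state V) + P(state II→state IV)·P(state IV→state V) + P(state II→state II)·P(state II→state V)
  = 0.2×0.24 + 0.36×0.32 + 0.44×0.2
  = 0.0480 + 0.1152 + 0.0880 = 0.2512

0.2512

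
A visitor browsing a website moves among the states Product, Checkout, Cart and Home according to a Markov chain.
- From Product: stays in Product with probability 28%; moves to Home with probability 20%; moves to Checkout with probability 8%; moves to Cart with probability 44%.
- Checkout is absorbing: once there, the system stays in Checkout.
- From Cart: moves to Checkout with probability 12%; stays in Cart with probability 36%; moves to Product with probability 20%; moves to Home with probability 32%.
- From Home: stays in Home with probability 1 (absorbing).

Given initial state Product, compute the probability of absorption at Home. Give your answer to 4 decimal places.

Let h(s) be the probability of absorption at Home starting from transient state s. Then h(Home) = 1 and h(Checkout) = 0. By first-step analysis:
h(Product) = 0.28·h(Product) + 0.08·0 + 0.44·h(Cart) + 0.2·1
h(Cart) = 0.2·h(Product) + 0.12·0 + 0.36·h(Cart) + 0.32·1
Solving: h(Product) = 0.7210, h(Cart) = 0.7253.
Starting from Product, the probability is 0.7210.

0.7210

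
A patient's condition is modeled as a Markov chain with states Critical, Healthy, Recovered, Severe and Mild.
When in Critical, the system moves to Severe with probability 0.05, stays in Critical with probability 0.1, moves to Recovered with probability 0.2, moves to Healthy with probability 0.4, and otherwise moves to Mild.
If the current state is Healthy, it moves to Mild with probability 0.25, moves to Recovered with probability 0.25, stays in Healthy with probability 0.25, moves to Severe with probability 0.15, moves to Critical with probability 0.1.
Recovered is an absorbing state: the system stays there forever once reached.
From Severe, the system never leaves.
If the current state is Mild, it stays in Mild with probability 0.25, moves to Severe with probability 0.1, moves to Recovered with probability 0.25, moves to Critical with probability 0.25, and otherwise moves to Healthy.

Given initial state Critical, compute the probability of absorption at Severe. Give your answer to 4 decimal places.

Let h(s) be the probability of absorption at Severe starting from transient state s. Then h(Severe) = 1 and h(Recovered) = 0. By first-step analysis:
h(Critical) = 0.1·h(Critical) + 0.4·h(Healthy) + 0.2·0 + 0.05·1 + 0.25·h(Mild)
h(Healthy) = 0.1·h(Critical) + 0.25·h(Healthy) + 0.25·0 + 0.15·1 + 0.25·h(Mild)
h(Mild) = 0.25·h(Critical) + 0.15·h(Healthy) + 0.25·0 + 0.1·1 + 0.25·h(Mild)
Solving: h(Critical) = 0.2879, h(Healthy) = 0.3373, h(Mild) = 0.2968.
Starting from Critical, the probability is 0.2879.

0.2879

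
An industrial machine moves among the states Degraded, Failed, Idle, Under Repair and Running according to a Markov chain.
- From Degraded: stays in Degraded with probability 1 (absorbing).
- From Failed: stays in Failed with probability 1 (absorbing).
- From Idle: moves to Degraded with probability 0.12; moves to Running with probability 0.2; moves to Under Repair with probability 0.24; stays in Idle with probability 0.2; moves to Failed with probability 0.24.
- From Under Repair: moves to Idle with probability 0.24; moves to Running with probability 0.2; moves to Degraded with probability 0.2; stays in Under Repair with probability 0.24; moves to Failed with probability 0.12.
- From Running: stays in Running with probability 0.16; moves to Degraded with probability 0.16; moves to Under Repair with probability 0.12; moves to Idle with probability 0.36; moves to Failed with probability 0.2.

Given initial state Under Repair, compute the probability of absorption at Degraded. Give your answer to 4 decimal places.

0.5094

Let h(s) be the probability of absorption at Degraded starting from transient state s. Then h(Degraded) = 1 and h(Failed) = 0. By first-step analysis:
h(Idle) = 0.12·1 + 0.24·0 + 0.2·h(Idle) + 0.24·h(Under Repair) + 0.2·h(Running)
h(Under Repair) = 0.2·1 + 0.12·0 + 0.24·h(Idle) + 0.24·h(Under Repair) + 0.2·h(Running)
h(Running) = 0.16·1 + 0.2·0 + 0.36·h(Idle) + 0.12·h(Under Repair) + 0.16·h(Running)
Solving: h(Idle) = 0.4129, h(Under Repair) = 0.5094, h(Running) = 0.4402.
Starting from Under Repair, the probability is 0.5094.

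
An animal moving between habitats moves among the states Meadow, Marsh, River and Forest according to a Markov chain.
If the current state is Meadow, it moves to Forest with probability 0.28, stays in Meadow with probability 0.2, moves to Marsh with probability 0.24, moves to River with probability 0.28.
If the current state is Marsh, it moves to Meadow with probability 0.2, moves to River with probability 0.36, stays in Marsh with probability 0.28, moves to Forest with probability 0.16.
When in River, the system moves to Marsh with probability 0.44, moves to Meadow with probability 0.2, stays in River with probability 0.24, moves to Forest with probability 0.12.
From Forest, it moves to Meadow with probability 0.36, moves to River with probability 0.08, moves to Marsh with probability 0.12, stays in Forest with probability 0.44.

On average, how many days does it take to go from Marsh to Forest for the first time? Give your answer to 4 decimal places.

5.8236

Let t(s) be the expected number of days to first reach Forest from state s, with t(Forest) = 0. Conditioning on the first day:
t(Meadow) = 1 + 0.2·t(Meadow) + 0.24·t(Marsh) + 0.28·t(River)
t(Marsh) = 1 + 0.2·t(Meadow) + 0.28·t(Marsh) + 0.36·t(River)
t(River) = 1 + 0.2·t(Meadow) + 0.44·t(Marsh) + 0.24·t(River)
Solving: t(Meadow) = 5.1082, t(Marsh) = 5.8236, t(River) = 6.0316.
Expected days from Marsh to Forest: 5.8236.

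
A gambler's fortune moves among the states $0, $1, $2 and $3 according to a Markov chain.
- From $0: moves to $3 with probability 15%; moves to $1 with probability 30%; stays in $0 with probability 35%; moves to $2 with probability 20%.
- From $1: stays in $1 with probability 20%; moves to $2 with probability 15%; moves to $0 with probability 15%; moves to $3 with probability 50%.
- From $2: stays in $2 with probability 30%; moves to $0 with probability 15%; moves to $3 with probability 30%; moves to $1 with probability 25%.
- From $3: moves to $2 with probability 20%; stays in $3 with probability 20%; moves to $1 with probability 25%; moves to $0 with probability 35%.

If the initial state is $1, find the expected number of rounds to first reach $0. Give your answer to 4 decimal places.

4.5279

Let t(s) be the expected number of rounds to first reach $0 from state s, with t($0) = 0. Conditioning on the first round:
t($1) = 1 + 0.2·t($1) + 0.15·t($2) + 0.5·t($3)
t($2) = 1 + 0.25·t($1) + 0.3·t($2) + 0.3·t($3)
t($3) = 1 + 0.25·t($1) + 0.2·t($2) + 0.2·t($3)
Solving: t($1) = 4.5279, t($2) = 4.6904, t($3) = 3.8376.
Expected rounds from $1 to $0: 4.5279.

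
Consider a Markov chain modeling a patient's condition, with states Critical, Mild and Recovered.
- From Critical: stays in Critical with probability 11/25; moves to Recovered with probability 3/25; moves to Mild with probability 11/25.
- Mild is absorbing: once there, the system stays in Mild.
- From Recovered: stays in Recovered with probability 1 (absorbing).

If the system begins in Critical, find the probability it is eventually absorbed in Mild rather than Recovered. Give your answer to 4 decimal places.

0.7857

Let h(s) be the probability of absorption at Mild starting from transient state s. Then h(Mild) = 1 and h(Recovered) = 0. By first-step analysis:
h(Critical) = 0.44·h(Critical) + 0.44·1 + 0.12·0
Solving: h(Critical) = 0.7857.
Starting from Critical, the probability is 0.7857.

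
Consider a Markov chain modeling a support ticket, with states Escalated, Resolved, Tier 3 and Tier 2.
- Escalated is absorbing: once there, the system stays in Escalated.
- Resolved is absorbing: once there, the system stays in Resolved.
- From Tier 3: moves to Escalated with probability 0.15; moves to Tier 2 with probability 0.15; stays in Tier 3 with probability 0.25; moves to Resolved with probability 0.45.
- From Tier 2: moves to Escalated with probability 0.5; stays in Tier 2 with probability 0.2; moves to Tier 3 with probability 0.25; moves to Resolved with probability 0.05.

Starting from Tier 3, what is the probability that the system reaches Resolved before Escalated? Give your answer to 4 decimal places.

0.6533

Let h(s) be the probability of absorption at Resolved starting from transient state s. Then h(Resolved) = 1 and h(Escalated) = 0. By first-step analysis:
h(Tier 3) = 0.15·0 + 0.45·1 + 0.25·h(Tier 3) + 0.15·h(Tier 2)
h(Tier 2) = 0.5·0 + 0.05·1 + 0.25·h(Tier 3) + 0.2·h(Tier 2)
Solving: h(Tier 3) = 0.6533, h(Tier 2) = 0.2667.
Starting from Tier 3, the probability is 0.6533.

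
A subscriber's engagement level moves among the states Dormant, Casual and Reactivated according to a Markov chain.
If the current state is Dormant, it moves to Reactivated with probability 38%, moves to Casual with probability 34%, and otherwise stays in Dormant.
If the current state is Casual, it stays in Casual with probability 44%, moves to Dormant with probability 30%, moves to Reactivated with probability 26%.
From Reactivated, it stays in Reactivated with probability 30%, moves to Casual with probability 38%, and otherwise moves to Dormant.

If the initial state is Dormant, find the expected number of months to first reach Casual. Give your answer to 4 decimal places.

Let t(s) be the expected number of months to first reach Casual from state s, with t(Casual) = 0. Conditioning on the first month:
t(Dormant) = 1 + 0.28·t(Dormant) + 0.38·t(Reactivated)
t(Reactivated) = 1 + 0.32·t(Dormant) + 0.3·t(Reactivated)
Solving: t(Dormant) = 2.8243, t(Reactivated) = 2.7197.
Expected months from Dormant to Casual: 2.8243.

2.8243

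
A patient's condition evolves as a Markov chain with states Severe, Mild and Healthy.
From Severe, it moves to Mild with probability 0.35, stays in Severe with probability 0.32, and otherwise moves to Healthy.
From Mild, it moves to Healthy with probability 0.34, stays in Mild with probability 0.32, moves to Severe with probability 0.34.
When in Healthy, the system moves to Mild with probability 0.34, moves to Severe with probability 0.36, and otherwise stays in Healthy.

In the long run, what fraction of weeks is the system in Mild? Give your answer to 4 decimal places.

Let the stationary distribution be π with π = πP and π_1 + π_2 + π_3 = 1.
π_1 = 0.32·π_1 + 0.34·π_2 + 0.36·π_3
π_2 = 0.35·π_1 + 0.32·π_2 + 0.34·π_3
Solving with the normalization constraint gives π = (0.3397, 0.3367, 0.3237).
So the stationary probability of Mild is 0.3367.

0.3367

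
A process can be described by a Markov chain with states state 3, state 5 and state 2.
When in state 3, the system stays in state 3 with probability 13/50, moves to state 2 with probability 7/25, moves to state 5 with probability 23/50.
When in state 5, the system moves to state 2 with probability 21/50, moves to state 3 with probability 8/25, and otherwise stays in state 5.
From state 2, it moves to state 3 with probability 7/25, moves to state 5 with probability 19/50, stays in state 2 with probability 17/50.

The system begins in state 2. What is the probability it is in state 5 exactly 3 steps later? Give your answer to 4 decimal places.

Propagate the distribution vector 3 steps from state 2.
After 0 steps: (0.0000, 0.0000, 1.0000)
After 1 step: (0.2800, 0.3800, 0.3400)
After 2 steps: (0.2896, 0.3568, 0.3536)
After 3 steps: (0.2885, 0.3604, 0.3512)
P(in state 5 after 3 steps) = 0.3604

0.3604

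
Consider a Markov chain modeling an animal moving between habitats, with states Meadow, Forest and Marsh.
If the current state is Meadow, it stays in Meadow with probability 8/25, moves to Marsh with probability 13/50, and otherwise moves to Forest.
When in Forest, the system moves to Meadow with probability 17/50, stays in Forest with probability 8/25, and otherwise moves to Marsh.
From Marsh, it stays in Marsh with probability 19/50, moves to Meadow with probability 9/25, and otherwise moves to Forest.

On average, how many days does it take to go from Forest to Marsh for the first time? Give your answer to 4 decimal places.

Let t(s) be the expected number of days to first reach Marsh from state s, with t(Marsh) = 0. Conditioning on the first day:
t(Meadow) = 1 + 0.32·t(Meadow) + 0.42·t(Forest)
t(Forest) = 1 + 0.34·t(Meadow) + 0.32·t(Forest)
Solving: t(Meadow) = 3.4418, t(Forest) = 3.1915.
Expected days from Forest to Marsh: 3.1915.

3.1915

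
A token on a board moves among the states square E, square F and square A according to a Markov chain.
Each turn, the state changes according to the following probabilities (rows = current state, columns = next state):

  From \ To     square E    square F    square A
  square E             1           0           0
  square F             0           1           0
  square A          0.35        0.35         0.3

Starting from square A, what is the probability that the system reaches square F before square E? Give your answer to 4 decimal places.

Let h(s) be the probability of absorption at square F starting from transient state s. Then h(square F) = 1 and h(square E) = 0. By first-step analysis:
h(square A) = 0.35·0 + 0.35·1 + 0.3·h(square A)
Solving: h(square A) = 0.5000.
Starting from square A, the probability is 0.5000.

0.5000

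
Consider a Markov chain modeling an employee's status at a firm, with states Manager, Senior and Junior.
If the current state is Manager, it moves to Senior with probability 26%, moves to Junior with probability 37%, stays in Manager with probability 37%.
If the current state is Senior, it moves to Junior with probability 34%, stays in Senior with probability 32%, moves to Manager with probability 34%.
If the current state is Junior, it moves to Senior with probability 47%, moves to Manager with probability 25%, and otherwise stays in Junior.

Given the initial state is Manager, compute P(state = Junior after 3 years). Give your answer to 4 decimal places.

Propagate the distribution vector 3 years from Manager.
After 0 years: (1.0000, 0.0000, 0.0000)
After 1 year: (0.3700, 0.2600, 0.3700)
After 2 years: (0.3178, 0.3533, 0.3289)
After 3 years: (0.3199, 0.3503, 0.3298)
P(in Junior after 3 years) = 0.3298

0.3298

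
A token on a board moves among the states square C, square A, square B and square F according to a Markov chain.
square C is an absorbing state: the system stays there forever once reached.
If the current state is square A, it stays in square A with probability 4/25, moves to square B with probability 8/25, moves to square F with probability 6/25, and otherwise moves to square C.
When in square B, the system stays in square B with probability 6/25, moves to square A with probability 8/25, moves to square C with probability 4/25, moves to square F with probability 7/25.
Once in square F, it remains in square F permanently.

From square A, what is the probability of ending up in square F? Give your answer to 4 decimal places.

Let h(s) be the probability of absorption at square F starting from transient state s. Then h(square F) = 1 and h(square C) = 0. By first-step analysis:
h(square A) = 0.28·0 + 0.16·h(square A) + 0.32·h(square B) + 0.24·1
h(square B) = 0.16·0 + 0.32·h(square A) + 0.24·h(square B) + 0.28·1
Solving: h(square A) = 0.5075, h(square B) = 0.5821.
Starting from square A, the probability is 0.5075.

0.5075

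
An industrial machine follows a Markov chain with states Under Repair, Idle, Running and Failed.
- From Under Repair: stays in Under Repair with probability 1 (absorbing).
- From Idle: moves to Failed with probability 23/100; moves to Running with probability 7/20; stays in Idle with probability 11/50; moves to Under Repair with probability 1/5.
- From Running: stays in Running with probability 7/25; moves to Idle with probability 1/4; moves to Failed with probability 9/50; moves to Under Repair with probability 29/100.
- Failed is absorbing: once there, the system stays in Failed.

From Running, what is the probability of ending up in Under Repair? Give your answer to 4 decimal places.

Let h(s) be the probability of absorption at Under Repair starting from transient state s. Then h(Under Repair) = 1 and h(Failed) = 0. By first-step analysis:
h(Idle) = 0.2·1 + 0.22·h(Idle) + 0.35·h(Running) + 0.23·0
h(Running) = 0.29·1 + 0.25·h(Idle) + 0.28·h(Running) + 0.18·0
Solving: h(Idle) = 0.5178, h(Running) = 0.5826.
Starting from Running, the probability is 0.5826.

0.5826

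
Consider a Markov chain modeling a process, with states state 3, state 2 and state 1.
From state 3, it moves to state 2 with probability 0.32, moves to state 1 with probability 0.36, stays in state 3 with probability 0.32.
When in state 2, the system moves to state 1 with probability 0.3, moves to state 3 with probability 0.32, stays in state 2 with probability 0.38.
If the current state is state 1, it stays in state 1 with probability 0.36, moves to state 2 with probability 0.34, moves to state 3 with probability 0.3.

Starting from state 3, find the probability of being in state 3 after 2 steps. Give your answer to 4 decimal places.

Sum over the intermediate state after 1 step:
P = P(state 3→state 3)·P(state 3→state 3) + P(state 3→state 2)·P(state 2→state 3) + P(state 3→state 1)·P(state 1→state 3)
  = 0.32×0.32 + 0.32×0.32 + 0.36×0.3
  = 0.1024 + 0.1024 + 0.1080 = 0.3128

0.3128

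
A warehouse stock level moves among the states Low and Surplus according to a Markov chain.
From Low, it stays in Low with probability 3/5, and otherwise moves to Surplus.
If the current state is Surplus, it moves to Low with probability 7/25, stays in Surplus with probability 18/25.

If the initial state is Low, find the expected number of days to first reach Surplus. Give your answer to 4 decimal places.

2.5000

Let t(s) be the expected number of days to first reach Surplus from state s, with t(Surplus) = 0. Conditioning on the first day:
t(Low) = 1 + 0.6·t(Low)
Solving: t(Low) = 2.5000.
Expected days from Low to Surplus: 2.5000.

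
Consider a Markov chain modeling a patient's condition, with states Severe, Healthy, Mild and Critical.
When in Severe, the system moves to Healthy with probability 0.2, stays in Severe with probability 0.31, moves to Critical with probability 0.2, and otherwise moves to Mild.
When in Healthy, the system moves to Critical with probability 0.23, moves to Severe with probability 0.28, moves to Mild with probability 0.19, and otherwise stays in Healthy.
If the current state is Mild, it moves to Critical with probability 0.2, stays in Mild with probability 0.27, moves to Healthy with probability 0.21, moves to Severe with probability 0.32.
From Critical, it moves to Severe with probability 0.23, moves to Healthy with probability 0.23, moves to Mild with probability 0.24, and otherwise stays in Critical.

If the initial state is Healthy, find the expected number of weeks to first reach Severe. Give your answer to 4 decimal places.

Let t(s) be the expected number of weeks to first reach Severe from state s, with t(Severe) = 0. Conditioning on the first week:
t(Healthy) = 1 + 0.3·t(Healthy) + 0.19·t(Mild) + 0.23·t(Critical)
t(Mild) = 1 + 0.21·t(Healthy) + 0.27·t(Mild) + 0.2·t(Critical)
t(Critical) = 1 + 0.23·t(Healthy) + 0.24·t(Mild) + 0.3·t(Critical)
Solving: t(Healthy) = 3.6131, t(Mild) = 3.4499, t(Critical) = 3.7986.
Expected weeks from Healthy to Severe: 3.6131.

3.6131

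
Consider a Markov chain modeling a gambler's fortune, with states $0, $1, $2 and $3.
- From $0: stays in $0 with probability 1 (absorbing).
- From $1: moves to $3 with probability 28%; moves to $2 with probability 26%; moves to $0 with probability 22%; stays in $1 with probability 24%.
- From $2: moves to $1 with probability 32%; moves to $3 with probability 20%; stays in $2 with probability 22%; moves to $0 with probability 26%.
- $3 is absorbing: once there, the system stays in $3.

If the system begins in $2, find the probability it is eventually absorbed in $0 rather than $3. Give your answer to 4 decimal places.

Let h(s) be the probability of absorption at $0 starting from transient state s. Then h($0) = 1 and h($3) = 0. By first-step analysis:
h($1) = 0.22·1 + 0.24·h($1) + 0.26·h($2) + 0.28·0
h($2) = 0.26·1 + 0.32·h($1) + 0.22·h($2) + 0.2·0
Solving: h($1) = 0.4694, h($2) = 0.5259.
Starting from $2, the probability is 0.5259.

0.5259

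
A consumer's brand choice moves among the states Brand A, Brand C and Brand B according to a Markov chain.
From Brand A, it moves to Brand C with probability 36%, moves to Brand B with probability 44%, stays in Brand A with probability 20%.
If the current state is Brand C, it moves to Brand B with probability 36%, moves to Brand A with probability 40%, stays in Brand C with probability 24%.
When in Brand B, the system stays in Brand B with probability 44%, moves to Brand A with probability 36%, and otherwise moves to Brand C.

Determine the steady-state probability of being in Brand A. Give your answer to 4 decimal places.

0.3194

Let the stationary distribution be π with π = πP and π_1 + π_2 + π_3 = 1.
π_1 = 0.2·π_1 + 0.4·π_2 + 0.36·π_3
π_2 = 0.36·π_1 + 0.24·π_2 + 0.2·π_3
Solving with the normalization constraint gives π = (0.3194, 0.2616, 0.4191).
So the stationary probability of Brand A is 0.3194.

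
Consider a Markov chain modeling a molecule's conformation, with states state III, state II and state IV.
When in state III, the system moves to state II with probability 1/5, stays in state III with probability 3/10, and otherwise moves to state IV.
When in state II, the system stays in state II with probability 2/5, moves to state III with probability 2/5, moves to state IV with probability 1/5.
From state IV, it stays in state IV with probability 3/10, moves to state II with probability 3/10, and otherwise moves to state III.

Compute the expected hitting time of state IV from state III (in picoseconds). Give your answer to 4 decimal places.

Let t(s) be the expected number of picoseconds to first reach state IV from state s, with t(state IV) = 0. Conditioning on the first picosecond:
t(state III) = 1 + 0.3·t(state III) + 0.2·t(state II)
t(state II) = 1 + 0.4·t(state III) + 0.4·t(state II)
Solving: t(state III) = 2.3529, t(state II) = 3.2353.
Expected picoseconds from state III to state IV: 2.3529.

2.3529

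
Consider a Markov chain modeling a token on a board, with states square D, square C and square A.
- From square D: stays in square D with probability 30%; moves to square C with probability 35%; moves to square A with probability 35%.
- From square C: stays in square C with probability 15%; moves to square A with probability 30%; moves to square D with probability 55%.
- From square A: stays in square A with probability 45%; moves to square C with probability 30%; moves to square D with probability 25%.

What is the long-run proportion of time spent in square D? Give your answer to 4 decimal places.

Let the stationary distribution be π with π = πP and π_1 + π_2 + π_3 = 1.
π_1 = 0.3·π_1 + 0.55·π_2 + 0.25·π_3
π_2 = 0.35·π_1 + 0.15·π_2 + 0.3·π_3
Solving with the normalization constraint gives π = (0.3503, 0.2761, 0.3735).
So the stationary probability of square D is 0.3503.

0.3503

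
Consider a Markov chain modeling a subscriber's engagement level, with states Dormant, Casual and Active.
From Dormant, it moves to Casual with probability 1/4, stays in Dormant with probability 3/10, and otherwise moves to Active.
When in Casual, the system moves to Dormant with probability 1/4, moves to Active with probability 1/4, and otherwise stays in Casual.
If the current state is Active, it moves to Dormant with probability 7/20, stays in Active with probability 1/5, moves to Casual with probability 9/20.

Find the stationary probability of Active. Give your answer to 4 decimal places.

Let the stationary distribution be π with π = πP and π_1 + π_2 + π_3 = 1.
π_1 = 0.3·π_1 + 0.25·π_2 + 0.35·π_3
π_2 = 0.25·π_1 + 0.5·π_2 + 0.45·π_3
Solving with the normalization constraint gives π = (0.2941, 0.4118, 0.2941).
So the stationary probability of Active is 0.2941.

0.2941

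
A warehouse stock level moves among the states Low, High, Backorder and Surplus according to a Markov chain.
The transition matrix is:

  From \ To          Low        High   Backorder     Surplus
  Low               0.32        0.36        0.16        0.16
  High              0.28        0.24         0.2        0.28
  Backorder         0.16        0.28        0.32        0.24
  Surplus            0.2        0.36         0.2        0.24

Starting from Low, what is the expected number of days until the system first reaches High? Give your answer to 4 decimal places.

Let t(s) be the expected number of days to first reach High from state s, with t(High) = 0. Conditioning on the first day:
t(Low) = 1 + 0.32·t(Low) + 0.16·t(Backorder) + 0.16·t(Surplus)
t(Backorder) = 1 + 0.16·t(Low) + 0.32·t(Backorder) + 0.24·t(Surplus)
t(Surplus) = 1 + 0.2·t(Low) + 0.2·t(Backorder) + 0.24·t(Surplus)
Solving: t(Low) = 2.9067, t(Backorder) = 3.1847, t(Surplus) = 2.9188.
Expected days from Low to High: 2.9067.

2.9067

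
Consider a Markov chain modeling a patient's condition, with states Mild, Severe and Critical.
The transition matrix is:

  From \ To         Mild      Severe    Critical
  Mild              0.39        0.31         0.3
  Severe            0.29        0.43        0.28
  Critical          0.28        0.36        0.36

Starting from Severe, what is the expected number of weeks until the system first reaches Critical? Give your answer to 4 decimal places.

Let t(s) be the expected number of weeks to first reach Critical from state s, with t(Critical) = 0. Conditioning on the first week:
t(Mild) = 1 + 0.39·t(Mild) + 0.31·t(Severe)
t(Severe) = 1 + 0.29·t(Mild) + 0.43·t(Severe)
Solving: t(Mild) = 3.4135, t(Severe) = 3.4911.
Expected weeks from Severe to Critical: 3.4911.

3.4911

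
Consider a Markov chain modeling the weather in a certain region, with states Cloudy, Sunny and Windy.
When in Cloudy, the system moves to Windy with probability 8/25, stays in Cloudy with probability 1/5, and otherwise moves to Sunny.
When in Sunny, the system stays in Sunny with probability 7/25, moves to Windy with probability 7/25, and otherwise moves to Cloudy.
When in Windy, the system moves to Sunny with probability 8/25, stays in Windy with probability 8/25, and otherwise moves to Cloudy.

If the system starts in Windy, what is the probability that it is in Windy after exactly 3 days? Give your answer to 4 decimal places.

0.3054

Propagate the distribution vector 3 days from Windy.
After 0 days: (0.0000, 0.0000, 1.0000)
After 1 day: (0.3600, 0.3200, 0.3200)
After 2 days: (0.3280, 0.3648, 0.3072)
After 3 days: (0.3367, 0.3579, 0.3054)
P(in Windy after 3 days) = 0.3054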